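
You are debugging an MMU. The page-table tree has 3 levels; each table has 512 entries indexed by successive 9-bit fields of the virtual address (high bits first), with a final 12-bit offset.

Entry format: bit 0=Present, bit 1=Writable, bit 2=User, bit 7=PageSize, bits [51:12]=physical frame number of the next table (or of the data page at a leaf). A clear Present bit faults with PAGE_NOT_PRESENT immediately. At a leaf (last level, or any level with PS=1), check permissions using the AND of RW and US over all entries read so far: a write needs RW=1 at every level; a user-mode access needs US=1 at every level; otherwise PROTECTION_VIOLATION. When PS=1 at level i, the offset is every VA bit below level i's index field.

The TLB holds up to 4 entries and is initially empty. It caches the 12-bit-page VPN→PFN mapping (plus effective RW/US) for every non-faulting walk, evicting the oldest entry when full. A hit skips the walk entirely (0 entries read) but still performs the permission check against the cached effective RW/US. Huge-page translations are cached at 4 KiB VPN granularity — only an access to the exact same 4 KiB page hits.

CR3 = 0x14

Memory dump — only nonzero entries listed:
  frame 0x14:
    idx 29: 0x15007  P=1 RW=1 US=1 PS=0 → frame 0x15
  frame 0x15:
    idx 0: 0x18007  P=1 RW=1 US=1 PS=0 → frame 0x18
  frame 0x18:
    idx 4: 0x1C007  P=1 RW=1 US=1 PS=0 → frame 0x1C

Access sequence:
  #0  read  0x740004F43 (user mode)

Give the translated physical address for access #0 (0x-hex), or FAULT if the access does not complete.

Per-access translation:
#0 VA=0x740004F43 (r,user):
  lvl0: tbl 0x14, slot 29 ⇒ 0x15007 (P1/RW1/US1/PS0)
  lvl1: tbl 0x15, slot 0 ⇒ 0x18007 (P1/RW1/US1/PS0)
  lvl2: tbl 0x18, slot 4 ⇒ 0x1C007 (P1/RW1/US1/PS0)
  ⇒ phys 0x1CF43  [3 reads]

Access #0 PA: 0x1CF43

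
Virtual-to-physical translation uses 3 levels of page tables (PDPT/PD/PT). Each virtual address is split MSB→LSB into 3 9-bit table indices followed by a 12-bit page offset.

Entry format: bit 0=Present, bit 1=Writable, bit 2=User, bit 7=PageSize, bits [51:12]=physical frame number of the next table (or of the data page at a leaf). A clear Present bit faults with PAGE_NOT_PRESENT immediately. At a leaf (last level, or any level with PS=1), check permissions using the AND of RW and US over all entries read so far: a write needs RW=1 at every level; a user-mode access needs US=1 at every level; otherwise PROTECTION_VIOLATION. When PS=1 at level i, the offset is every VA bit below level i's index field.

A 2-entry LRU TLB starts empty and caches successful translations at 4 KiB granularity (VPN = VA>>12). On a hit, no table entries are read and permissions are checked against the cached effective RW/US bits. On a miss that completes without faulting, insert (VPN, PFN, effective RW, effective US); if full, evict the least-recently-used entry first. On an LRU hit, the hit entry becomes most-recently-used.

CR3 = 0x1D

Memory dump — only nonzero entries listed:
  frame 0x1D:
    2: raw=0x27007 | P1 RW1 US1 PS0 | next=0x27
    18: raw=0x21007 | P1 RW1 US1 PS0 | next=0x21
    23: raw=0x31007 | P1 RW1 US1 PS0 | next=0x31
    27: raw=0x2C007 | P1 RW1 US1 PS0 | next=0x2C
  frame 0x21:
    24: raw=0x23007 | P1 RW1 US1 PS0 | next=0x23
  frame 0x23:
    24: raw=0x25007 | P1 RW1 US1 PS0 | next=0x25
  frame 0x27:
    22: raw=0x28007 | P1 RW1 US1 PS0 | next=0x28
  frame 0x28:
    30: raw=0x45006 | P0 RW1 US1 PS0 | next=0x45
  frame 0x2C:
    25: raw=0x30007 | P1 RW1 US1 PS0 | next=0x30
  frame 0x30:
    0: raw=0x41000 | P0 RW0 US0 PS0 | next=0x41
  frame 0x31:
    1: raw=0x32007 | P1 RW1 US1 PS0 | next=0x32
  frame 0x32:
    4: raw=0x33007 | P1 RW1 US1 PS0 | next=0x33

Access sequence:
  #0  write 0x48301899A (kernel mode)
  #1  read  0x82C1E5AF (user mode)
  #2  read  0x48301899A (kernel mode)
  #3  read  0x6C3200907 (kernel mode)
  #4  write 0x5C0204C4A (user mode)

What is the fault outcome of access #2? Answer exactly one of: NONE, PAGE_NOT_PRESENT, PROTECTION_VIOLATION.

Per-access translation:
#0 VA=0x48301899A (w,kernel):
  L0 @0x1D[18] → 0x21007  P=1,RW=1,US=1,PS=0
  L1 @0x21[24] → 0x23007  P=1,RW=1,US=1,PS=0
  L2 @0x23[24] → 0x25007  P=1,RW=1,US=1,PS=0
  ⇒ phys 0x2599A  [3 reads]
#1 VA=0x82C1E5AF (r,user):
  L0 @0x1D[2] → 0x27007  P=1,RW=1,US=1,PS=0
  L1 @0x27[22] → 0x28007  P=1,RW=1,US=1,PS=0
  L2 @0x28[30] → 0x45006  P=0,RW=1,US=1,PS=0
  ✗ PAGE_NOT_PRESENT  [3 reads]
#2 VA=0x48301899A (r,kernel):
  TLB hit vpn=0x483018 → PA=0x2599A
#3 VA=0x6C3200907 (r,kernel):
  L0 @0x1D[27] → 0x2C007  P=1,RW=1,US=1,PS=0
  L1 @0x2C[25] → 0x30007  P=1,RW=1,US=1,PS=0
  L2 @0x30[0] → 0x41000  P=0,RW=0,US=0,PS=0
  ✗ PAGE_NOT_PRESENT  [3 reads]
#4 VA=0x5C0204C4A (w,user):
  L0 @0x1D[23] → 0x31007  P=1,RW=1,US=1,PS=0
  L1 @0x31[1] → 0x32007  P=1,RW=1,US=1,PS=0
  L2 @0x32[4] → 0x33007  P=1,RW=1,US=1,PS=0
  ⇒ phys 0x33C4A  [3 reads]

Access #2 fault: NONE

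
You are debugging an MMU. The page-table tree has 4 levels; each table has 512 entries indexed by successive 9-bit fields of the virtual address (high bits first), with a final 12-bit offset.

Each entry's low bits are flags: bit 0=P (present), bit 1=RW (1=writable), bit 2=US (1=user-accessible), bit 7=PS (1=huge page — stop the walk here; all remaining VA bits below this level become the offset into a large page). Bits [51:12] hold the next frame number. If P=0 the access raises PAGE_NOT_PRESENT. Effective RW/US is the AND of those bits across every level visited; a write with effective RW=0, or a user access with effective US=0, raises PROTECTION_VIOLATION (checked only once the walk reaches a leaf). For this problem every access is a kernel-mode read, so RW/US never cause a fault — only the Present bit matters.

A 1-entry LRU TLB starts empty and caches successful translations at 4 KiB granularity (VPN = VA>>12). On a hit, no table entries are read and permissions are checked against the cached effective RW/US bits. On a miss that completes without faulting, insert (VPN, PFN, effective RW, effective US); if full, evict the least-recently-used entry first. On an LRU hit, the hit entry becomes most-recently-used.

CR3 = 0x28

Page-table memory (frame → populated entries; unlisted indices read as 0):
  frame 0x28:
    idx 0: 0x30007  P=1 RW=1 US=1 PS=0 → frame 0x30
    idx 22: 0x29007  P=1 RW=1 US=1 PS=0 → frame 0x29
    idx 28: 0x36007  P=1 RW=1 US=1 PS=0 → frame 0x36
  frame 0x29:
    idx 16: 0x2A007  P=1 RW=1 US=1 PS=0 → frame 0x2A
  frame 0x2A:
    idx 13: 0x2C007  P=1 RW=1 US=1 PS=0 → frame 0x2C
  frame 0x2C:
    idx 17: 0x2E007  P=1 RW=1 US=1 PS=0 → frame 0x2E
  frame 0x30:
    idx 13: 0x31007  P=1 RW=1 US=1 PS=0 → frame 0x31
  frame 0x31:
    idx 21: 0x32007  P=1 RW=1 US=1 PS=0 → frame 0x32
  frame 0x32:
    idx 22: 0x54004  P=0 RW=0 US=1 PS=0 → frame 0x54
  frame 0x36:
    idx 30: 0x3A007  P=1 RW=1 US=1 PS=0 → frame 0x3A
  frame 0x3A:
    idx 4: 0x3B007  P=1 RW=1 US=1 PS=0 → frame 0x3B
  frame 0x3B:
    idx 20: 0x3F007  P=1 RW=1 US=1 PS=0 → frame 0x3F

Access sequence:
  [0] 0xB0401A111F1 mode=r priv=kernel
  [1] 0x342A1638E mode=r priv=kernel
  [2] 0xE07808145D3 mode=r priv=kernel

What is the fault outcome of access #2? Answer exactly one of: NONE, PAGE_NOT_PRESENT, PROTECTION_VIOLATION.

Walk each access:
#0 VA=0xB0401A111F1 (r,kernel):
  [0] read 0x28 idx=22: raw=0x29007 flags P=1 W=1 U=1 S=0
  [1] read 0x29 idx=16: raw=0x2A007 flags P=1 W=1 U=1 S=0
  [2] read 0x2A idx=13: raw=0x2C007 flags P=1 W=1 U=1 S=0
  [3] read 0x2C idx=17: raw=0x2E007 flags P=1 W=1 U=1 S=0
  ⇒ phys 0x2E1F1  [4 reads]
#1 VA=0x342A1638E (r,kernel):
  [0] read 0x28 idx=0: raw=0x30007 flags P=1 W=1 U=1 S=0
  [1] read 0x30 idx=13: raw=0x31007 flags P=1 W=1 U=1 S=0
  [2] read 0x31 idx=21: raw=0x32007 flags P=1 W=1 U=1 S=0
  [3] read 0x32 idx=22: raw=0x54004 flags P=0 W=0 U=1 S=0
  → PAGE_NOT_PRESENT  (4 entries read)
#2 VA=0xE07808145D3 (r,kernel):
  [0] read 0x28 idx=28: raw=0x36007 flags P=1 W=1 U=1 S=0
  [1] read 0x36 idx=30: raw=0x3A007 flags P=1 W=1 U=1 S=0
  [2] read 0x3A idx=4: raw=0x3B007 flags P=1 W=1 U=1 S=0
  [3] read 0x3B idx=20: raw=0x3F007 flags P=1 W=1 U=1 S=0
  ⇒ phys 0x3F5D3  [4 reads]

Access #2 fault: NONE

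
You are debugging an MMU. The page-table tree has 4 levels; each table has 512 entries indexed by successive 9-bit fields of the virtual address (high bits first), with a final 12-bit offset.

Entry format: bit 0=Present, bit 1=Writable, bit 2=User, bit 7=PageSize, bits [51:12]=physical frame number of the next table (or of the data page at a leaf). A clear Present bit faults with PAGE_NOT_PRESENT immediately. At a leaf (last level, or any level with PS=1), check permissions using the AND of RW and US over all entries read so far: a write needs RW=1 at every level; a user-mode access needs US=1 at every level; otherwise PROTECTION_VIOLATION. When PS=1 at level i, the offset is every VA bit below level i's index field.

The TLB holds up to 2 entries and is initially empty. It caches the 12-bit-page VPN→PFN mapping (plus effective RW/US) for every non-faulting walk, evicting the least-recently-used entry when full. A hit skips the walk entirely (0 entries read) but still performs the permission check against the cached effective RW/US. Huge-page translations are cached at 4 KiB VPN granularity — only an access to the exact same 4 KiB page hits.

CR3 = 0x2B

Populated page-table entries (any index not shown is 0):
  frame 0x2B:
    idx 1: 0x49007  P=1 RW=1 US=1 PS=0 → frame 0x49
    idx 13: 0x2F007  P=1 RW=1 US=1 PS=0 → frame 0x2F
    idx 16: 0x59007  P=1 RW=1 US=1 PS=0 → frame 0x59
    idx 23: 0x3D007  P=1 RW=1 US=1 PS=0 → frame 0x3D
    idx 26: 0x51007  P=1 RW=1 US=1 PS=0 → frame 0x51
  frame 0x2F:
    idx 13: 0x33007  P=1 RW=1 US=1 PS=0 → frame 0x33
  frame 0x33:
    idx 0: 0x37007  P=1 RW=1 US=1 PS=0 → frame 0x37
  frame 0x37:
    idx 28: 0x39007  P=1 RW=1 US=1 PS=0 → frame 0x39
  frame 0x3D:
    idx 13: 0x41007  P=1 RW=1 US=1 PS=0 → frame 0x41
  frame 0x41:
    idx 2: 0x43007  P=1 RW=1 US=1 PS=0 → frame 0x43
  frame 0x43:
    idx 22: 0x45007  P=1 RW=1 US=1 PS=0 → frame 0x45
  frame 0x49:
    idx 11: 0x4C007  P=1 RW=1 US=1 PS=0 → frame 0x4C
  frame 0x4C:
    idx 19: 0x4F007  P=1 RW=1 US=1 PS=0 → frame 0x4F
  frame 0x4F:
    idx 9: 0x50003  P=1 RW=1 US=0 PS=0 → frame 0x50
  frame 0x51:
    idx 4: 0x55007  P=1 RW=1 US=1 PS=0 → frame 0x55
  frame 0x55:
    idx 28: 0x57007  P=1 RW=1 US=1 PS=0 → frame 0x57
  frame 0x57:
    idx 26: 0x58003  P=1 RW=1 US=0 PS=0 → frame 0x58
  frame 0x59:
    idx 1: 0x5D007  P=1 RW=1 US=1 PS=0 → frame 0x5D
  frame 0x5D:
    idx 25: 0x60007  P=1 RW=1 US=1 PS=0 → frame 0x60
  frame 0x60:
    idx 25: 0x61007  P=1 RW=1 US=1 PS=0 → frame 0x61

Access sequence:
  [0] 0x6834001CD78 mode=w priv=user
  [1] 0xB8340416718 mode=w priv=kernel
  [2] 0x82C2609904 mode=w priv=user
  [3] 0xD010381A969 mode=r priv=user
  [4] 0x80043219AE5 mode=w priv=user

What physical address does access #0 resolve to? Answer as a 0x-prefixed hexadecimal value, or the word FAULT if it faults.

Walk each access:
#0 VA=0x6834001CD78 (w,user):
  L0 @0x2B[13] → 0x2F007  P=1,RW=1,US=1,PS=0
  L1 @0x2F[13] → 0x33007  P=1,RW=1,US=1,PS=0
  L2 @0x33[0] → 0x37007  P=1,RW=1,US=1,PS=0
  L3 @0x37[28] → 0x39007  P=1,RW=1,US=1,PS=0
  ⇒ phys 0x39D78  [4 reads]
#1 VA=0xB8340416718 (w,kernel):
  L0 @0x2B[23] → 0x3D007  P=1,RW=1,US=1,PS=0
  L1 @0x3D[13] → 0x41007  P=1,RW=1,US=1,PS=0
  L2 @0x41[2] → 0x43007  P=1,RW=1,US=1,PS=0
  L3 @0x43[22] → 0x45007  P=1,RW=1,US=1,PS=0
  ⇒ phys 0x45718  [4 reads]
#2 VA=0x82C2609904 (w,user):
  L0 @0x2B[1] → 0x49007  P=1,RW=1,US=1,PS=0
  L1 @0x49[11] → 0x4C007  P=1,RW=1,US=1,PS=0
  L2 @0x4C[19] → 0x4F007  P=1,RW=1,US=1,PS=0
  L3 @0x4F[9] → 0x50003  P=1,RW=1,US=0,PS=0
  ✗ PROTECTION_VIOLATION  [4 reads]
#3 VA=0xD010381A969 (r,user):
  L0 @0x2B[26] → 0x51007  P=1,RW=1,US=1,PS=0
  L1 @0x51[4] → 0x55007  P=1,RW=1,US=1,PS=0
  L2 @0x55[28] → 0x57007  P=1,RW=1,US=1,PS=0
  L3 @0x57[26] → 0x58003  P=1,RW=1,US=0,PS=0
  ✗ PROTECTION_VIOLATION  [4 reads]
#4 VA=0x80043219AE5 (w,user):
  L0 @0x2B[16] → 0x59007  P=1,RW=1,US=1,PS=0
  L1 @0x59[1] → 0x5D007  P=1,RW=1,US=1,PS=0
  L2 @0x5D[25] → 0x60007  P=1,RW=1,US=1,PS=0
  L3 @0x60[25] → 0x61007  P=1,RW=1,US=1,PS=0
  ⇒ phys 0x61AE5  [4 reads]

Access #0 PA: 0x39D78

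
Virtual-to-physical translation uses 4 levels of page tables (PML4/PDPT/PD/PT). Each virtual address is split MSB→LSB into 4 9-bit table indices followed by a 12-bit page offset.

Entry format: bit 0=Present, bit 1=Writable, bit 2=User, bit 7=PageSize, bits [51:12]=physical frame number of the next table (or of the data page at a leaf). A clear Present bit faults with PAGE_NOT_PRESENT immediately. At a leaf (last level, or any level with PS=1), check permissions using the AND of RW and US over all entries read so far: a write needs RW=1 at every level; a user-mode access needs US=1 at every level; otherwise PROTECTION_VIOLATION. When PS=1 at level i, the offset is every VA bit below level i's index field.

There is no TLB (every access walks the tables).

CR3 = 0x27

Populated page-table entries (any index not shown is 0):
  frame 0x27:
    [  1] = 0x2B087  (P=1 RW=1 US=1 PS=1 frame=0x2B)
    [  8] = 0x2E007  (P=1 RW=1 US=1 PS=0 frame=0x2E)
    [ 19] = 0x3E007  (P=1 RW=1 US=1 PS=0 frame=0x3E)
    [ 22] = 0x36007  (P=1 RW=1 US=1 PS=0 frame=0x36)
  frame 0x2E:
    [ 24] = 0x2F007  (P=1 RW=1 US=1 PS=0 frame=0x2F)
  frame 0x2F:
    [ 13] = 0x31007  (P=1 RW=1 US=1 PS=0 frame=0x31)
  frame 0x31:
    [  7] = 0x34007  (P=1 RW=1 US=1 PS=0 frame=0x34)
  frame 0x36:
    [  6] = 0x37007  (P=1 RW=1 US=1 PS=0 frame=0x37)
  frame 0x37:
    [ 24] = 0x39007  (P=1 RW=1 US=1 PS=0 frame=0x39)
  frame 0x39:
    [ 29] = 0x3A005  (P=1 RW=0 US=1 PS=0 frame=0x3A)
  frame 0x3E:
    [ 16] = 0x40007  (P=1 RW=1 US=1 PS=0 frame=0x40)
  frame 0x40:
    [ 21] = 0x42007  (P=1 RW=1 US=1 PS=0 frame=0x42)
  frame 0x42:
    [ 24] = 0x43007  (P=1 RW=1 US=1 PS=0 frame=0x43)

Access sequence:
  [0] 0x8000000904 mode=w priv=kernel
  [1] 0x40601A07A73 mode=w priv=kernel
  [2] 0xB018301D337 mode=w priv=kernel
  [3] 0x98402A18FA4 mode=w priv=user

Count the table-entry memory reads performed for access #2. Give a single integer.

Trace:
#0 VA=0x8000000904 (w,kernel):
  lvl0: tbl 0x27, slot 1 ⇒ 0x2B087 (P1/RW1/US1/PS1)
  → PA=0x2B904 (huge @L0)  (1 entries read)
#1 VA=0x40601A07A73 (w,kernel):
  lvl0: tbl 0x27, slot 8 ⇒ 0x2E007 (P1/RW1/US1/PS0)
  lvl1: tbl 0x2E, slot 24 ⇒ 0x2F007 (P1/RW1/US1/PS0)
  lvl2: tbl 0x2F, slot 13 ⇒ 0x31007 (P1/RW1/US1/PS0)
  lvl3: tbl 0x31, slot 7 ⇒ 0x34007 (P1/RW1/US1/PS0)
  → PA=0x34A73  (4 entries read)
#2 VA=0xB018301D337 (w,kernel):
  lvl0: tbl 0x27, slot 22 ⇒ 0x36007 (P1/RW1/US1/PS0)
  lvl1: tbl 0x36, slot 6 ⇒ 0x37007 (P1/RW1/US1/PS0)
  lvl2: tbl 0x37, slot 24 ⇒ 0x39007 (P1/RW1/US1/PS0)
  lvl3: tbl 0x39, slot 29 ⇒ 0x3A005 (P1/RW0/US1/PS0)
  ⇒ fault: PROTECTION_VIOLATION  — 4 lookups
#3 VA=0x98402A18FA4 (w,user):
  lvl0: tbl 0x27, slot 19 ⇒ 0x3E007 (P1/RW1/US1/PS0)
  lvl1: tbl 0x3E, slot 16 ⇒ 0x40007 (P1/RW1/US1/PS0)
  lvl2: tbl 0x40, slot 21 ⇒ 0x42007 (P1/RW1/US1/PS0)
  lvl3: tbl 0x42, slot 24 ⇒ 0x43007 (P1/RW1/US1/PS0)
  → PA=0x43FA4  (4 entries read)

Entries read for #2: 4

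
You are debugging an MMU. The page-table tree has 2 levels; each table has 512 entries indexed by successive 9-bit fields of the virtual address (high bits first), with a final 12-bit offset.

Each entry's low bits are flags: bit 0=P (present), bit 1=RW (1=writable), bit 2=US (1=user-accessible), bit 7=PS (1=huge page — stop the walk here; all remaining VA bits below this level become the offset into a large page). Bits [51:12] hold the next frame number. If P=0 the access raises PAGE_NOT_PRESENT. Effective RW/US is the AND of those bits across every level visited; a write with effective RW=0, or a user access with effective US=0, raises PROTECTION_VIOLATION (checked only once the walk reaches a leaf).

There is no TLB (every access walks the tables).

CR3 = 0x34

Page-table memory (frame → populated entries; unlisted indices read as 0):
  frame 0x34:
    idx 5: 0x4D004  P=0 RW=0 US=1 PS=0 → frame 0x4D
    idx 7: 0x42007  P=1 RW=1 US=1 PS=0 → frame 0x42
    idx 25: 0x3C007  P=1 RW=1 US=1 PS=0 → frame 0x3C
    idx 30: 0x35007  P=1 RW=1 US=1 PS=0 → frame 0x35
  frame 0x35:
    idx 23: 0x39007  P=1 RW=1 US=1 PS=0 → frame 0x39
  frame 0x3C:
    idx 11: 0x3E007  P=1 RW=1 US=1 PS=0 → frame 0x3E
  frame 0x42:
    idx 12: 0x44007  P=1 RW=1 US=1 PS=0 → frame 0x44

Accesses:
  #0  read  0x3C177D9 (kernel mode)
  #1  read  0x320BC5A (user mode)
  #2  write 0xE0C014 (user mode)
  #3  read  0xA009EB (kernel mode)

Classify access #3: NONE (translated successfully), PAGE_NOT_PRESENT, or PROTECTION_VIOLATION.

Walk each access:
#0 VA=0x3C177D9 (r,kernel):
  lvl0: tbl 0x34, slot 30 ⇒ 0x35007 (P1/RW1/US1/PS0)
  lvl1: tbl 0x35, slot 23 ⇒ 0x39007 (P1/RW1/US1/PS0)
  ⇒ phys 0x397D9  [2 reads]
#1 VA=0x320BC5A (r,user):
  lvl0: tbl 0x34, slot 25 ⇒ 0x3C007 (P1/RW1/US1/PS0)
  lvl1: tbl 0x3C, slot 11 ⇒ 0x3E007 (P1/RW1/US1/PS0)
  ⇒ phys 0x3EC5A  [2 reads]
#2 VA=0xE0C014 (w,user):
  lvl0: tbl 0x34, slot 7 ⇒ 0x42007 (P1/RW1/US1/PS0)
  lvl1: tbl 0x42, slot 12 ⇒ 0x44007 (P1/RW1/US1/PS0)
  ⇒ phys 0x44014  [2 reads]
#3 VA=0xA009EB (r,kernel):
  lvl0: tbl 0x34, slot 5 ⇒ 0x4D004 (P0/RW0/US1/PS0)
  ✗ PAGE_NOT_PRESENT  [1 reads]

Access #3 fault: PAGE_NOT_PRESENT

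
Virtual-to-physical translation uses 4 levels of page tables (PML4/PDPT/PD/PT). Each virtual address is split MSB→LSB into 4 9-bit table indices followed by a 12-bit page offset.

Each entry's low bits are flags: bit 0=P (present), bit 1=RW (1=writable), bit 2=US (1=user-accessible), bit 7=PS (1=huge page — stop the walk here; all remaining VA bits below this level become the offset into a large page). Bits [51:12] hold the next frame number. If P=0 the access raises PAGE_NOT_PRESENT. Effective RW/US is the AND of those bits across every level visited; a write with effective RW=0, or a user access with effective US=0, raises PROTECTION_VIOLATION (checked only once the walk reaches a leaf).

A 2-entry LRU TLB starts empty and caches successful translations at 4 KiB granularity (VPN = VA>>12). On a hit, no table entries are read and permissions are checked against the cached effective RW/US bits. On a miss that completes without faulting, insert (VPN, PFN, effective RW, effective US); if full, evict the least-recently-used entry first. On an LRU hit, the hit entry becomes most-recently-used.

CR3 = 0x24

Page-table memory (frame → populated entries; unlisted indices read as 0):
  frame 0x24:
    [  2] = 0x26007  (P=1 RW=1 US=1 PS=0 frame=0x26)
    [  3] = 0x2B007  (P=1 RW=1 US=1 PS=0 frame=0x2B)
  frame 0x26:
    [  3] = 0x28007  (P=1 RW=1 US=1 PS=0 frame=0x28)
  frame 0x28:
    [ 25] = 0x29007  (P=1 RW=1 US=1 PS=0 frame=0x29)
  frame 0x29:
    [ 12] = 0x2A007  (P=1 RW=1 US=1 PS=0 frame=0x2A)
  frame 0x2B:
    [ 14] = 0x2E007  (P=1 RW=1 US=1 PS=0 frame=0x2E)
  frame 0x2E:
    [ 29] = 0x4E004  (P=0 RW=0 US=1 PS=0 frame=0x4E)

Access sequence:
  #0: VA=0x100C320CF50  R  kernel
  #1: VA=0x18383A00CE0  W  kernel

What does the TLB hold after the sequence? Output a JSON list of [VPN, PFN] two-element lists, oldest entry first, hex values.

Per-access translation:
#0 VA=0x100C320CF50 (r,kernel):
  L0: frame=0x24 idx=2 entry=0x26007 [P=1 RW=1 US=1 PS=0]
  L1: frame=0x26 idx=3 entry=0x28007 [P=1 RW=1 US=1 PS=0]
  L2: frame=0x28 idx=25 entry=0x29007 [P=1 RW=1 US=1 PS=0]
  L3: frame=0x29 idx=12 entry=0x2A007 [P=1 RW=1 US=1 PS=0]
  ⇒ phys 0x2AF50  [4 reads]
#1 VA=0x18383A00CE0 (w,kernel):
  L0: frame=0x24 idx=3 entry=0x2B007 [P=1 RW=1 US=1 PS=0]
  L1: frame=0x2B idx=14 entry=0x2E007 [P=1 RW=1 US=1 PS=0]
  L2: frame=0x2E idx=29 entry=0x4E004 [P=0 RW=0 US=1 PS=0]
  ✗ PAGE_NOT_PRESENT  [3 reads]

TLB: [["0x100C320C", "0x2A"]]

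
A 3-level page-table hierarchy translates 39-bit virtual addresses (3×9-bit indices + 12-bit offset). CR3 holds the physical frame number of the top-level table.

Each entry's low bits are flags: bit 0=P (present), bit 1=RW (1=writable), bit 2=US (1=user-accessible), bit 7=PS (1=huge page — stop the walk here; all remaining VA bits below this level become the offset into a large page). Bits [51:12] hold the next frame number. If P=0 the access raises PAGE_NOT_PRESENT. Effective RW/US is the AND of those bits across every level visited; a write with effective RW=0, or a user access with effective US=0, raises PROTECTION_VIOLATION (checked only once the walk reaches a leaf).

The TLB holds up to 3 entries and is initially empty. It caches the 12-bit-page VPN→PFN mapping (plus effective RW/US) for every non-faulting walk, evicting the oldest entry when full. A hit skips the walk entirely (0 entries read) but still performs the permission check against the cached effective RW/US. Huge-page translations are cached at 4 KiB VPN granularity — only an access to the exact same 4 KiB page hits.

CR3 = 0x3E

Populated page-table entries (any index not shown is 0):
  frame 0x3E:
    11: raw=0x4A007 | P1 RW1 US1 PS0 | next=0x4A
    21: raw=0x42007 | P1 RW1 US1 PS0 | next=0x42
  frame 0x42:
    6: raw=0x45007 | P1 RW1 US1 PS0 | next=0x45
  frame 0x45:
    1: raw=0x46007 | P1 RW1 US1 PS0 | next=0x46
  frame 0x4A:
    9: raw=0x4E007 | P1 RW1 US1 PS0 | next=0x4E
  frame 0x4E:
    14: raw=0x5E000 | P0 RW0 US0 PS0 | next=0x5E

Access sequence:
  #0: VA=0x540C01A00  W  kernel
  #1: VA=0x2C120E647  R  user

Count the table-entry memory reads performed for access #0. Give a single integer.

Per-access translation:
#0 VA=0x540C01A00 (w,kernel):
  lvl0: tbl 0x3E, slot 21 ⇒ 0x42007 (P1/RW1/US1/PS0)
  lvl1: tbl 0x42, slot 6 ⇒ 0x45007 (P1/RW1/US1/PS0)
  lvl2: tbl 0x45, slot 1 ⇒ 0x46007 (P1/RW1/US1/PS0)
  → PA=0x46A00  (3 entries read)
#1 VA=0x2C120E647 (r,user):
  lvl0: tbl 0x3E, slot 11 ⇒ 0x4A007 (P1/RW1/US1/PS0)
  lvl1: tbl 0x4A, slot 9 ⇒ 0x4E007 (P1/RW1/US1/PS0)
  lvl2: tbl 0x4E, slot 14 ⇒ 0x5E000 (P0/RW0/US0/PS0)
  → PAGE_NOT_PRESENT  (3 entries read)

Entries read for #0: 3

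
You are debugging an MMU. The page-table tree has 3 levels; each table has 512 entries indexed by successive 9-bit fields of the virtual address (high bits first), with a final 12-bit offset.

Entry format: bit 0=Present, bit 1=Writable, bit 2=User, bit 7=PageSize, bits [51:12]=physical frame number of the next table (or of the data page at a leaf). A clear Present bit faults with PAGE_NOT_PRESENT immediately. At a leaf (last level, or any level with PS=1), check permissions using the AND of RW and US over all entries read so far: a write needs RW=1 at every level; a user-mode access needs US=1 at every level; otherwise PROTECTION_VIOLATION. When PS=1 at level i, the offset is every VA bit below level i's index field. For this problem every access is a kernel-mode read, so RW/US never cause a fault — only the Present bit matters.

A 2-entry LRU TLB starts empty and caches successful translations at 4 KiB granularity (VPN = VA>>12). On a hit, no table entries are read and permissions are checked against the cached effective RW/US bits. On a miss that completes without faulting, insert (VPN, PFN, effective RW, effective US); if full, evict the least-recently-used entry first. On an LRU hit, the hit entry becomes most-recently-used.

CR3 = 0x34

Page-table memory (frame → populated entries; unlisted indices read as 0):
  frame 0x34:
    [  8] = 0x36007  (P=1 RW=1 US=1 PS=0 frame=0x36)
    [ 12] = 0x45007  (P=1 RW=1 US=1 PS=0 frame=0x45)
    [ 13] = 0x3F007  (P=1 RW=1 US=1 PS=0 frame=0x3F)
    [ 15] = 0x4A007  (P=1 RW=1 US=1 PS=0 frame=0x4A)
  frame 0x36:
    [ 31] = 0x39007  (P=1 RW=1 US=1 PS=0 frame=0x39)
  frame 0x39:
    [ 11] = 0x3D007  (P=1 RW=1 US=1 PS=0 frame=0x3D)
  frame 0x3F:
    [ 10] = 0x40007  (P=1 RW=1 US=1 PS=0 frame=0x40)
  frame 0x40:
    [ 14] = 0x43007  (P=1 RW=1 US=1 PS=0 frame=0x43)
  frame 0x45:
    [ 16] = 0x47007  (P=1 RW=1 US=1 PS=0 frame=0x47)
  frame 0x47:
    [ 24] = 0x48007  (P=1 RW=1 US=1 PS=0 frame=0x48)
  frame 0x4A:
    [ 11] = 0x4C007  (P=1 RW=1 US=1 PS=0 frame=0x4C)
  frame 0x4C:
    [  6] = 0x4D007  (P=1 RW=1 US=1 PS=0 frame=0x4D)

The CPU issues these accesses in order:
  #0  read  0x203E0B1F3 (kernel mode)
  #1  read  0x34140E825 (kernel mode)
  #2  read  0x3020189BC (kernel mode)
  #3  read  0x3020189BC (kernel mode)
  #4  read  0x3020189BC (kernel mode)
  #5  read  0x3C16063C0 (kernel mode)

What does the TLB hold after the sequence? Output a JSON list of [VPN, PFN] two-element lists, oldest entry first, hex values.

Per-access translation:
#0 VA=0x203E0B1F3 (r,kernel):
  L0: frame=0x34 idx=8 entry=0x36007 [P=1 RW=1 US=1 PS=0]
  L1: frame=0x36 idx=31 entry=0x39007 [P=1 RW=1 US=1 PS=0]
  L2: frame=0x39 idx=11 entry=0x3D007 [P=1 RW=1 US=1 PS=0]
  ⇒ phys 0x3D1F3  [3 reads]
#1 VA=0x34140E825 (r,kernel):
  L0: frame=0x34 idx=13 entry=0x3F007 [P=1 RW=1 US=1 PS=0]
  L1: frame=0x3F idx=10 entry=0x40007 [P=1 RW=1 US=1 PS=0]
  L2: frame=0x40 idx=14 entry=0x43007 [P=1 RW=1 US=1 PS=0]
  ⇒ phys 0x43825  [3 reads]
#2 VA=0x3020189BC (r,kernel):
  L0: frame=0x34 idx=12 entry=0x45007 [P=1 RW=1 US=1 PS=0]
  L1: frame=0x45 idx=16 entry=0x47007 [P=1 RW=1 US=1 PS=0]
  L2: frame=0x47 idx=24 entry=0x48007 [P=1 RW=1 US=1 PS=0]
  ⇒ phys 0x489BC  [3 reads]
#3 VA=0x3020189BC (r,kernel):
  TLB hit vpn=0x302018 → PA=0x489BC
#4 VA=0x3020189BC (r,kernel):
  TLB hit vpn=0x302018 → PA=0x489BC
#5 VA=0x3C16063C0 (r,kernel):
  L0: frame=0x34 idx=15 entry=0x4A007 [P=1 RW=1 US=1 PS=0]
  L1: frame=0x4A idx=11 entry=0x4C007 [P=1 RW=1 US=1 PS=0]
  L2: frame=0x4C idx=6 entry=0x4D007 [P=1 RW=1 US=1 PS=0]
  ⇒ phys 0x4D3C0  [3 reads]

TLB: [["0x302018", "0x48"], ["0x3C1606", "0x4D"]]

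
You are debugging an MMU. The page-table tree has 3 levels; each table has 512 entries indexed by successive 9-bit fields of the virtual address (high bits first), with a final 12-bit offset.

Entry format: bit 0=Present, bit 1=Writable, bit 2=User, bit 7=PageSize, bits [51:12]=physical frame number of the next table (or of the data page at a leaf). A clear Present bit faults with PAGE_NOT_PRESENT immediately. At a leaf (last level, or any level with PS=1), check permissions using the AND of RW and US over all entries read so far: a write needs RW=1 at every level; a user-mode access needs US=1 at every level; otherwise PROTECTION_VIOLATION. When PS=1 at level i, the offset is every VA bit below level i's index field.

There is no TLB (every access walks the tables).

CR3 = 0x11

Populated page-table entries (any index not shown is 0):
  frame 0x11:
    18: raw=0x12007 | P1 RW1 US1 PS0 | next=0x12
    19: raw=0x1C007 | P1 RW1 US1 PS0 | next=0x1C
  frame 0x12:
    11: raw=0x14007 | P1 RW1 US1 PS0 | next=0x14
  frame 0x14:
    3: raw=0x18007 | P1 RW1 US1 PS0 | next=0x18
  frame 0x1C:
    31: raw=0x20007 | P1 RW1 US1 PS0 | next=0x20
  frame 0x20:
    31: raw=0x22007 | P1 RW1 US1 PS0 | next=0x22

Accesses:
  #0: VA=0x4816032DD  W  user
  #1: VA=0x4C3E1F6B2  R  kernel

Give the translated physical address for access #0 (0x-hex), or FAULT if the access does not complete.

Trace:
#0 VA=0x4816032DD (w,user):
  [0] read 0x11 idx=18: raw=0x12007 flags P=1 W=1 U=1 S=0
  [1] read 0x12 idx=11: raw=0x14007 flags P=1 W=1 U=1 S=0
  [2] read 0x14 idx=3: raw=0x18007 flags P=1 W=1 U=1 S=0
  → PA=0x182DD  (3 entries read)
#1 VA=0x4C3E1F6B2 (r,kernel):
  [0] read 0x11 idx=19: raw=0x1C007 flags P=1 W=1 U=1 S=0
  [1] read 0x1C idx=31: raw=0x20007 flags P=1 W=1 U=1 S=0
  [2] read 0x20 idx=31: raw=0x22007 flags P=1 W=1 U=1 S=0
  → PA=0x226B2  (3 entries read)

Access #0 PA: 0x182DD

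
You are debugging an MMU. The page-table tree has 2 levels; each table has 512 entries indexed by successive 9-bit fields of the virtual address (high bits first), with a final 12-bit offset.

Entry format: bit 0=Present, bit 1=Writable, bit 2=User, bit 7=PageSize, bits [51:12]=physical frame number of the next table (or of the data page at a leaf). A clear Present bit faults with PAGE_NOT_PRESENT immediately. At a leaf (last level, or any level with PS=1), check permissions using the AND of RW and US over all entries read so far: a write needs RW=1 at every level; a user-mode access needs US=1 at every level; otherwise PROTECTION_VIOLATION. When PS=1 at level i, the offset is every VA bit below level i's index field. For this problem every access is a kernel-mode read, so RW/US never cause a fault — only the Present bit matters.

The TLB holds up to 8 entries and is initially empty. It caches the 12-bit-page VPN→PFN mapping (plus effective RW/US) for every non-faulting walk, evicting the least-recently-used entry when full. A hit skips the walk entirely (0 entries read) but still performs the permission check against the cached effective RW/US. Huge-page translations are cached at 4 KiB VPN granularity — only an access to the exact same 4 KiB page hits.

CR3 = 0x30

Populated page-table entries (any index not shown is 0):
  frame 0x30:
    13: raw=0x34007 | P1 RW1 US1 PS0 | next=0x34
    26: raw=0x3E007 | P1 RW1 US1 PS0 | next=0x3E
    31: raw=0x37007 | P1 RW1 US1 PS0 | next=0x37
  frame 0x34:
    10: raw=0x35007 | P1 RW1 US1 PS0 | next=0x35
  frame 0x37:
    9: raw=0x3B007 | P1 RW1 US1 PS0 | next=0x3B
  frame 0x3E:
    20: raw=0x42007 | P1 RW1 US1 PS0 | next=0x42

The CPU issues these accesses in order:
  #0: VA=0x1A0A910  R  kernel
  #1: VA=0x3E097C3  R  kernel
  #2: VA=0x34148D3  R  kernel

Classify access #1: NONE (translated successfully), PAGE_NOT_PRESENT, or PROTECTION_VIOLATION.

Per-access translation:
#0 VA=0x1A0A910 (r,kernel):
  L0 @0x30[13] → 0x34007  P=1,RW=1,US=1,PS=0
  L1 @0x34[10] → 0x35007  P=1,RW=1,US=1,PS=0
  → PA=0x35910  (2 entries read)
#1 VA=0x3E097C3 (r,kernel):
  L0 @0x30[31] → 0x37007  P=1,RW=1,US=1,PS=0
  L1 @0x37[9] → 0x3B007  P=1,RW=1,US=1,PS=0
  → PA=0x3B7C3  (2 entries read)
#2 VA=0x34148D3 (r,kernel):
  L0 @0x30[26] → 0x3E007  P=1,RW=1,US=1,PS=0
  L1 @0x3E[20] → 0x42007  P=1,RW=1,US=1,PS=0
  → PA=0x428D3  (2 entries read)

Access #1 fault: NONE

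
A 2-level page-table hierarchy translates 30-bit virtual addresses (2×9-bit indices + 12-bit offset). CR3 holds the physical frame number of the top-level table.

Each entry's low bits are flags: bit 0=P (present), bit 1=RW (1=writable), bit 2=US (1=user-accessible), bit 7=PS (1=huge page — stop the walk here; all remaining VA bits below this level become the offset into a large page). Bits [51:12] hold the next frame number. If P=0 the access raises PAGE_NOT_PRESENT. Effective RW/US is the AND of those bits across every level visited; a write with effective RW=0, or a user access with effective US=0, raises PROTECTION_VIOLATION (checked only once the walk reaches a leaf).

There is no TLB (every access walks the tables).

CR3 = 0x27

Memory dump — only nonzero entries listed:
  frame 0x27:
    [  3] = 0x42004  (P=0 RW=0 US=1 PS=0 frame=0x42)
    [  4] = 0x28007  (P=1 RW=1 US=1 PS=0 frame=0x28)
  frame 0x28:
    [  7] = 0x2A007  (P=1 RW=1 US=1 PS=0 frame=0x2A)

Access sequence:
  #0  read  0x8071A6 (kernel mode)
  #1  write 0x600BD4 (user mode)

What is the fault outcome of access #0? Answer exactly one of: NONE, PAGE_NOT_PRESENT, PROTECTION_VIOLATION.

Walk each access:
#0 VA=0x8071A6 (r,kernel):
  lvl0: tbl 0x27, slot 4 ⇒ 0x28007 (P1/RW1/US1/PS0)
  lvl1: tbl 0x28, slot 7 ⇒ 0x2A007 (P1/RW1/US1/PS0)
  ✓ 0x2A1A6  — 2 lookups
#1 VA=0x600BD4 (w,user):
  lvl0: tbl 0x27, slot 3 ⇒ 0x42004 (P0/RW0/US1/PS0)
  ✗ PAGE_NOT_PRESENT  [1 reads]

Access #0 fault: NONE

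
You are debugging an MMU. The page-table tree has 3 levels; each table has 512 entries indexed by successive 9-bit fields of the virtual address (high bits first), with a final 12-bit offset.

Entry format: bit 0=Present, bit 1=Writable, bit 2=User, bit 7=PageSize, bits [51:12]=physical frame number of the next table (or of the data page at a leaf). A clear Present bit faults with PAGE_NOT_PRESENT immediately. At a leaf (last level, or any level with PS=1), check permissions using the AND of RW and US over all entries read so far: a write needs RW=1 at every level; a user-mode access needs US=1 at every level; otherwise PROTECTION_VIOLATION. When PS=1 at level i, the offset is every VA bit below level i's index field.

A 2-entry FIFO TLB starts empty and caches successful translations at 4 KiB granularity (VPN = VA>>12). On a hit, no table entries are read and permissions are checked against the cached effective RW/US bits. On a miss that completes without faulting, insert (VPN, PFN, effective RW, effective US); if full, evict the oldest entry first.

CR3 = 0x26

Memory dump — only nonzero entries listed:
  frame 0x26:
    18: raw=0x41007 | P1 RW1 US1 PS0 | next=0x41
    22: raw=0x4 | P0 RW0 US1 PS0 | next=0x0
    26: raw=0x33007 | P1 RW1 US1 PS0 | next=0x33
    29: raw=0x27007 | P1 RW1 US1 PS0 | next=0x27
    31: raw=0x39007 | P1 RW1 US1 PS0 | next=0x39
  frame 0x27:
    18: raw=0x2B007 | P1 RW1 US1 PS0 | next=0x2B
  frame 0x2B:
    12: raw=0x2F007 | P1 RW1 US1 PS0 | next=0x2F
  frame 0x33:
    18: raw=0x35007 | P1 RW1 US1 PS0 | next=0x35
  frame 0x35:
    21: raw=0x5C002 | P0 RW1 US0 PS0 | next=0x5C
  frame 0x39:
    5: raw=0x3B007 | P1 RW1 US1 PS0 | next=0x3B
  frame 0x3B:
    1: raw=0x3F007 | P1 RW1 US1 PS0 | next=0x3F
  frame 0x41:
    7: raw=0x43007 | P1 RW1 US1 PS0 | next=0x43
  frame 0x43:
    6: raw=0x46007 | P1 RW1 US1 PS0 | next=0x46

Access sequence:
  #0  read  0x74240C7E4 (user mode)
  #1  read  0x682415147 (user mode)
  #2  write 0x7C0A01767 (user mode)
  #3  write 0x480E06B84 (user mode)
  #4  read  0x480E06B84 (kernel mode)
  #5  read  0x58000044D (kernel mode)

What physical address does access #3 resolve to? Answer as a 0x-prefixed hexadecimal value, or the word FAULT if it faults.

Walk each access:
#0 VA=0x74240C7E4 (r,user):
  L0: frame=0x26 idx=29 entry=0x27007 [P=1 RW=1 US=1 PS=0]
  L1: frame=0x27 idx=18 entry=0x2B007 [P=1 RW=1 US=1 PS=0]
  L2: frame=0x2B idx=12 entry=0x2F007 [P=1 RW=1 US=1 PS=0]
  → PA=0x2F7E4  (3 entries read)
#1 VA=0x682415147 (r,user):
  L0: frame=0x26 idx=26 entry=0x33007 [P=1 RW=1 US=1 PS=0]
  L1: frame=0x33 idx=18 entry=0x35007 [P=1 RW=1 US=1 PS=0]
  L2: frame=0x35 idx=21 entry=0x5C002 [P=0 RW=1 US=0 PS=0]
  ✗ PAGE_NOT_PRESENT  [3 reads]
#2 VA=0x7C0A01767 (w,user):
  L0: frame=0x26 idx=31 entry=0x39007 [P=1 RW=1 US=1 PS=0]
  L1: frame=0x39 idx=5 entry=0x3B007 [P=1 RW=1 US=1 PS=0]
  L2: frame=0x3B idx=1 entry=0x3F007 [P=1 RW=1 US=1 PS=0]
  → PA=0x3F767  (3 entries read)
#3 VA=0x480E06B84 (w,user):
  L0: frame=0x26 idx=18 entry=0x41007 [P=1 RW=1 US=1 PS=0]
  L1: frame=0x41 idx=7 entry=0x43007 [P=1 RW=1 US=1 PS=0]
  L2: frame=0x43 idx=6 entry=0x46007 [P=1 RW=1 US=1 PS=0]
  → PA=0x46B84  (3 entries read)
#4 VA=0x480E06B84 (r,kernel):
  TLB hit vpn=0x480E06 → PA=0x46B84
#5 VA=0x58000044D (r,kernel):
  L0: frame=0x26 idx=22 entry=0x4 [P=0 RW=0 US=1 PS=0]
  ✗ PAGE_NOT_PRESENT  [1 reads]

Access #3 PA: 0x46B84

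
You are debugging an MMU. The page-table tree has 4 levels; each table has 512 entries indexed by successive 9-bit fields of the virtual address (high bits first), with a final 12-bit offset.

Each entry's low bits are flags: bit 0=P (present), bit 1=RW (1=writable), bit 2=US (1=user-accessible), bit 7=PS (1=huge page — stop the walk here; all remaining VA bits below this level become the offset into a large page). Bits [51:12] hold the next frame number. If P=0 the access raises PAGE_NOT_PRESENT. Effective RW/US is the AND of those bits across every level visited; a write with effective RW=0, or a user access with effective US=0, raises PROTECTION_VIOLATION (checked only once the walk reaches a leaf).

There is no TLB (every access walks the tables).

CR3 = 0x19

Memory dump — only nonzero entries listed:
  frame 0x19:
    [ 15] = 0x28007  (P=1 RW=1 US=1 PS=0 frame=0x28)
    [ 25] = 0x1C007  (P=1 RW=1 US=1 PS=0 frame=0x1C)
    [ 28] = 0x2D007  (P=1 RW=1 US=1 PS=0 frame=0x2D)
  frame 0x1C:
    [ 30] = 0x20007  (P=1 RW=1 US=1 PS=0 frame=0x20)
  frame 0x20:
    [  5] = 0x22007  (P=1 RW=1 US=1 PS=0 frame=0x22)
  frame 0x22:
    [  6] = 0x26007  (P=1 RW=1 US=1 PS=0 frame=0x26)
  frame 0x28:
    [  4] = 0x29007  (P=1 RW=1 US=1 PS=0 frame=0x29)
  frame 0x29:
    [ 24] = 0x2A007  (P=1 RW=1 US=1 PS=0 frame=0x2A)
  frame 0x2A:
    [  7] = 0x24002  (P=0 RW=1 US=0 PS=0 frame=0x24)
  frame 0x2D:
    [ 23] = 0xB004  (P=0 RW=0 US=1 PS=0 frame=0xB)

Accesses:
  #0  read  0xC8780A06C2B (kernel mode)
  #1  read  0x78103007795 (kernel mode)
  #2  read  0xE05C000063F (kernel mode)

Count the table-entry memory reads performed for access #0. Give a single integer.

Walk each access:
#0 VA=0xC8780A06C2B (r,kernel):
  L0: frame=0x19 idx=25 entry=0x1C007 [P=1 RW=1 US=1 PS=0]
  L1: frame=0x1C idx=30 entry=0x20007 [P=1 RW=1 US=1 PS=0]
  L2: frame=0x20 idx=5 entry=0x22007 [P=1 RW=1 US=1 PS=0]
  L3: frame=0x22 idx=6 entry=0x26007 [P=1 RW=1 US=1 PS=0]
  ✓ 0x26C2B  — 4 lookups
#1 VA=0x78103007795 (r,kernel):
  L0: frame=0x19 idx=15 entry=0x28007 [P=1 RW=1 US=1 PS=0]
  L1: frame=0x28 idx=4 entry=0x29007 [P=1 RW=1 US=1 PS=0]
  L2: frame=0x29 idx=24 entry=0x2A007 [P=1 RW=1 US=1 PS=0]
  L3: frame=0x2A idx=7 entry=0x24002 [P=0 RW=1 US=0 PS=0]
  ⇒ fault: PAGE_NOT_PRESENT  — 4 lookups
#2 VA=0xE05C000063F (r,kernel):
  L0: frame=0x19 idx=28 entry=0x2D007 [P=1 RW=1 US=1 PS=0]
  L1: frame=0x2D idx=23 entry=0xB004 [P=0 RW=0 US=1 PS=0]
  ⇒ fault: PAGE_NOT_PRESENT  — 2 lookups

Entries read for #0: 4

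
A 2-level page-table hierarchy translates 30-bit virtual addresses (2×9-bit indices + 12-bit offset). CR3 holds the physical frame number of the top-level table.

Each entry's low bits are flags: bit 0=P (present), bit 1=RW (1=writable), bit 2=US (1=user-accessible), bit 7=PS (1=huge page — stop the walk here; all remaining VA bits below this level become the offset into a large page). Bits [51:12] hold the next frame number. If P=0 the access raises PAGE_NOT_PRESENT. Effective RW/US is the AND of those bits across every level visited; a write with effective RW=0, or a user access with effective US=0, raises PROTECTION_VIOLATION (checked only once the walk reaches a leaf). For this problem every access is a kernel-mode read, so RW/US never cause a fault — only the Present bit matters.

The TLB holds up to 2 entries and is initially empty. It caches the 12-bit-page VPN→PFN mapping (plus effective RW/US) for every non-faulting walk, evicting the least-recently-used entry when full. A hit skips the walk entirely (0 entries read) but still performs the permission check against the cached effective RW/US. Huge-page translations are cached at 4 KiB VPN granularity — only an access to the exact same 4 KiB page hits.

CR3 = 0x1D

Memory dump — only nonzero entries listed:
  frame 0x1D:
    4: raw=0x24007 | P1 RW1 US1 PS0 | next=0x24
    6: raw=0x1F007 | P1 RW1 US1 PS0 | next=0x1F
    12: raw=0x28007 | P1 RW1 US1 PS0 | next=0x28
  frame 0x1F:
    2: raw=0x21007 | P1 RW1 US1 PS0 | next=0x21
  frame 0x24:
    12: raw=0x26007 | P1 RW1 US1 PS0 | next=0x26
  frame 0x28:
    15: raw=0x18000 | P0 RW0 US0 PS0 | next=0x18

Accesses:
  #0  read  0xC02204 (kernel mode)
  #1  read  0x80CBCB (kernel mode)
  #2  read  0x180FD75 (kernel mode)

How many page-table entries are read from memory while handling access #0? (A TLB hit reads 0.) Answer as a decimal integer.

Per-access translation:
#0 VA=0xC02204 (r,kernel):
  lvl0: tbl 0x1D, slot 6 ⇒ 0x1F007 (P1/RW1/US1/PS0)
  lvl1: tbl 0x1F, slot 2 ⇒ 0x21007 (P1/RW1/US1/PS0)
  ⇒ phys 0x21204  [2 reads]
#1 VA=0x80CBCB (r,kernel):
  lvl0: tbl 0x1D, slot 4 ⇒ 0x24007 (P1/RW1/US1/PS0)
  lvl1: tbl 0x24, slot 12 ⇒ 0x26007 (P1/RW1/US1/PS0)
  ⇒ phys 0x26BCB  [2 reads]
#2 VA=0x180FD75 (r,kernel):
  lvl0: tbl 0x1D, slot 12 ⇒ 0x28007 (P1/RW1/US1/PS0)
  lvl1: tbl 0x28, slot 15 ⇒ 0x18000 (P0/RW0/US0/PS0)
  ✗ PAGE_NOT_PRESENT  [2 reads]

Entries read for #0: 2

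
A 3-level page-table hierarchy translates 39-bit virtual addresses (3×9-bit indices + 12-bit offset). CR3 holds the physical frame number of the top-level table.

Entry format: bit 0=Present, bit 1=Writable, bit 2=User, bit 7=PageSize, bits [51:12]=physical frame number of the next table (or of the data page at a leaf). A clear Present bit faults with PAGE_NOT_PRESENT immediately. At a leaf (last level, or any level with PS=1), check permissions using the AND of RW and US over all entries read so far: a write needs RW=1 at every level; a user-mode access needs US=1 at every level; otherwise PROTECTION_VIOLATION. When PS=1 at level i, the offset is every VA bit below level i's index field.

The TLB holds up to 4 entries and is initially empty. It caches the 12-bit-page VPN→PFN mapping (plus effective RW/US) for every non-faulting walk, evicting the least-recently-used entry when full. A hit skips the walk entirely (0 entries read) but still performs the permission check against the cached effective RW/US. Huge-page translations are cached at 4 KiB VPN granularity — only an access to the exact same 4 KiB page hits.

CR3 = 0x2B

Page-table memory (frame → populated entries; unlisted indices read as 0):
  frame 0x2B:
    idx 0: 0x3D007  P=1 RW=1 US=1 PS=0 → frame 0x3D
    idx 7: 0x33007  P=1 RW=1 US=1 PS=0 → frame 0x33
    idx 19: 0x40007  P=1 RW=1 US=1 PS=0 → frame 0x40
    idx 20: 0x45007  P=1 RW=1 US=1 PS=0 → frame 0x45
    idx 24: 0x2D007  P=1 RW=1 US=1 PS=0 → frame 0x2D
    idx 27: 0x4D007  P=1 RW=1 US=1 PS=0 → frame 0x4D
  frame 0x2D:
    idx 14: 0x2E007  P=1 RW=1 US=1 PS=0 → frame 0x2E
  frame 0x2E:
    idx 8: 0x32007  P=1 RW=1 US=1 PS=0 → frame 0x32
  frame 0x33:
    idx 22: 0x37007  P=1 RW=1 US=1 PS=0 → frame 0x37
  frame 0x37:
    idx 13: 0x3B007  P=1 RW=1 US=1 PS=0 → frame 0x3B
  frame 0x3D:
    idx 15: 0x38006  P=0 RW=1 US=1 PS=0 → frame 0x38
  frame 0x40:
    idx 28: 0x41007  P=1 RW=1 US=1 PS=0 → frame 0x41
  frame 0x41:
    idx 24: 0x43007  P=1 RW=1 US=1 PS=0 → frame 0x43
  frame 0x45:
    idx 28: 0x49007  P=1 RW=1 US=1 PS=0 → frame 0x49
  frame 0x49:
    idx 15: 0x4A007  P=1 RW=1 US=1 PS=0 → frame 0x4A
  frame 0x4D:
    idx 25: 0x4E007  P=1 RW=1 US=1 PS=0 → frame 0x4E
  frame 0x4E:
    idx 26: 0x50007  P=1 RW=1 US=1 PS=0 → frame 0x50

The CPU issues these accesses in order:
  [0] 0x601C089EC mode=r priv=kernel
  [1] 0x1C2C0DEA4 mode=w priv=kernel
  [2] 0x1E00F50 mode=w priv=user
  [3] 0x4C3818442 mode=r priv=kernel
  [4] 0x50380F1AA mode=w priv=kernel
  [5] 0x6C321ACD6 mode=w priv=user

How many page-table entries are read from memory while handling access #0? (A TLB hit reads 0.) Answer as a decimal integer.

Walk each access:
#0 VA=0x601C089EC (r,kernel):
  [0] read 0x2B idx=24: raw=0x2D007 flags P=1 W=1 U=1 S=0
  [1] read 0x2D idx=14: raw=0x2E007 flags P=1 W=1 U=1 S=0
  [2] read 0x2E idx=8: raw=0x32007 flags P=1 W=1 U=1 S=0
  → PA=0x329EC  (3 entries read)
#1 VA=0x1C2C0DEA4 (w,kernel):
  [0] read 0x2B idx=7: raw=0x33007 flags P=1 W=1 U=1 S=0
  [1] read 0x33 idx=22: raw=0x37007 flags P=1 W=1 U=1 S=0
  [2] read 0x37 idx=13: raw=0x3B007 flags P=1 W=1 U=1 S=0
  → PA=0x3BEA4  (3 entries read)
#2 VA=0x1E00F50 (w,user):
  [0] read 0x2B idx=0: raw=0x3D007 flags P=1 W=1 U=1 S=0
  [1] read 0x3D idx=15: raw=0x38006 flags P=0 W=1 U=1 S=0
  → PAGE_NOT_PRESENT  (2 entries read)
#3 VA=0x4C3818442 (r,kernel):
  [0] read 0x2B idx=19: raw=0x40007 flags P=1 W=1 U=1 S=0
  [1] read 0x40 idx=28: raw=0x41007 flags P=1 W=1 U=1 S=0
  [2] read 0x41 idx=24: raw=0x43007 flags P=1 W=1 U=1 S=0
  → PA=0x43442  (3 entries read)
#4 VA=0x50380F1AA (w,kernel):
  [0] read 0x2B idx=20: raw=0x45007 flags P=1 W=1 U=1 S=0
  [1] read 0x45 idx=28: raw=0x49007 flags P=1 W=1 U=1 S=0
  [2] read 0x49 idx=15: raw=0x4A007 flags P=1 W=1 U=1 S=0
  → PA=0x4A1AA  (3 entries read)
#5 VA=0x6C321ACD6 (w,user):
  [0] read 0x2B idx=27: raw=0x4D007 flags P=1 W=1 U=1 S=0
  [1] read 0x4D idx=25: raw=0x4E007 flags P=1 W=1 U=1 S=0
  [2] read 0x4E idx=26: raw=0x50007 flags P=1 W=1 U=1 S=0
  → PA=0x50CD6  (3 entries read)

Entries read for #0: 3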